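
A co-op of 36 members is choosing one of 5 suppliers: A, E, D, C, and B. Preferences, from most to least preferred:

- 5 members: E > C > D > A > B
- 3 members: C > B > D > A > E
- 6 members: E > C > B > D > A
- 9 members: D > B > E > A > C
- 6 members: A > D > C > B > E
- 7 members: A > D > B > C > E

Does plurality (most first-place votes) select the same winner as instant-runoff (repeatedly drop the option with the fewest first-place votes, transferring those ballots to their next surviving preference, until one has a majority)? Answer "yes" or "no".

no

Plurality — first-place votes: A 13, E 11, D 9, C 3, B 0. Winner: A.
Instant-runoff — R1 A 13, E 11, D 9, C 3, B 0 (B out); R2 A 13, E 11, D 9, C 3 (C out); R3 A 13, E 11, D 12 (E out); R4 A 13, D 23 (D winner). Winner: D.
The two methods disagree.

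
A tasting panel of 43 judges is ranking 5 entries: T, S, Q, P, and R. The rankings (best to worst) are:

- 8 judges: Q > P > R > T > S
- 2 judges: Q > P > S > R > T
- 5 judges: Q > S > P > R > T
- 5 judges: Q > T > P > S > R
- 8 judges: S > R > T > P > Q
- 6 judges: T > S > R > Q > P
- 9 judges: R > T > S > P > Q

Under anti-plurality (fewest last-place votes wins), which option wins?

Last-place votes: T 7, S 8, Q 17, P 6, R 5.
R is ranked last by the fewest voters, so R wins.

R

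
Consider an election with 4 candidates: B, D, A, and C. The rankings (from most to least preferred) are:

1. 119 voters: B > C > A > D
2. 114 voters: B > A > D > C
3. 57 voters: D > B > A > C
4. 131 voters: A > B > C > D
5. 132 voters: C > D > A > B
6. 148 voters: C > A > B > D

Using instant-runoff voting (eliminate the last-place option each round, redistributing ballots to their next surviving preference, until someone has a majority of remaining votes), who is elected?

B

Round 1: B 233, D 57, A 131, C 280. Eliminate D.
Round 2: B 290, A 131, C 280. Eliminate A.
Round 3: B 421, C 280. B has a majority.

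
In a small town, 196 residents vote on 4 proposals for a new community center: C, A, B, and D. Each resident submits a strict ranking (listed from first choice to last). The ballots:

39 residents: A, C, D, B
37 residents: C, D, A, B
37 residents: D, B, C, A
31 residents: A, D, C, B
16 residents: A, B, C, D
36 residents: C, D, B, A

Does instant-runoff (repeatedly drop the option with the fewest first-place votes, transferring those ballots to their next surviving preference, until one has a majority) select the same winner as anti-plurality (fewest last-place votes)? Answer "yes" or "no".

yes

Instant-runoff — R1 C 73, A 86, B 0, D 37 (B out); R2 C 73, A 86, D 37 (D out); R3 C 110, A 86 (C winner). Winner: C.
Anti-plurality — last-place votes: C 0, A 73, B 107, D 16. Winner: C.
The two methods agree.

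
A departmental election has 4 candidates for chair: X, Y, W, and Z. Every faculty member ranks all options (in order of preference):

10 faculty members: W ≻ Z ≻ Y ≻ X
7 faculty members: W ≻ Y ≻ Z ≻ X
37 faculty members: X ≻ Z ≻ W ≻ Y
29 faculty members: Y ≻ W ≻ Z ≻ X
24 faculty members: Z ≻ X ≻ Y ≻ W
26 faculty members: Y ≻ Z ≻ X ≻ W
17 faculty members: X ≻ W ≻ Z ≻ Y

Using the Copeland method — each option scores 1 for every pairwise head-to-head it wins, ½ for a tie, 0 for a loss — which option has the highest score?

Z

X: beats Y and W; loses to Z → score 2.
Y: beats W; loses to X and Z → score 1.
W: loses to X, Y, and Z → score 0.
Z: beats X, Y, and W → score 3.
Z has the best pairwise record.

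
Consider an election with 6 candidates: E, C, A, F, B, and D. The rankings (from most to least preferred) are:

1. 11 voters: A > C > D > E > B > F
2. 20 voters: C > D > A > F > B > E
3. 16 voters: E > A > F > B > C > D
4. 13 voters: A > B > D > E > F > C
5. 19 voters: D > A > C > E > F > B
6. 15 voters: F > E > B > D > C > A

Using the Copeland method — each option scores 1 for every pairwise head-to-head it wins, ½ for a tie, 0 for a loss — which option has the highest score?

E: beats F and B; loses to C, A, and D → score 2.
C: beats E, F, and B; ties D; loses to A → score 3.5.
A: beats E, C, F, and B; loses to D → score 4.
F: beats B; loses to E, C, A, and D → score 1.
B: loses to E, C, A, F, and D → score 0.
D: beats E, A, F, and B; ties C → score 4.5.
D has the best pairwise record.

D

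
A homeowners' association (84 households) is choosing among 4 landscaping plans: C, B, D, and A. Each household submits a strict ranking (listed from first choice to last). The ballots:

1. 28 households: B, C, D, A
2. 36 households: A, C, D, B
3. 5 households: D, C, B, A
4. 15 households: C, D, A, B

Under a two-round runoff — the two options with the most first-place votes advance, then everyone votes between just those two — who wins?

Round 1 first-place votes: C 15, B 28, D 5, A 36.
A and B advance.
Runoff: A is preferred to B by 51 voters; B by 33.
A wins the runoff.

A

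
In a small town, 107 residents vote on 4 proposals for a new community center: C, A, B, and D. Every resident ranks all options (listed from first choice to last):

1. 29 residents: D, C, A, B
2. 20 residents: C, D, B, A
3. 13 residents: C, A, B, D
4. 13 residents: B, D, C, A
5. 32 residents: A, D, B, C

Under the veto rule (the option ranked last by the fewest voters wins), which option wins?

Last-place votes: C 32, A 33, B 29, D 13.
D is ranked last by the fewest voters, so D wins.

D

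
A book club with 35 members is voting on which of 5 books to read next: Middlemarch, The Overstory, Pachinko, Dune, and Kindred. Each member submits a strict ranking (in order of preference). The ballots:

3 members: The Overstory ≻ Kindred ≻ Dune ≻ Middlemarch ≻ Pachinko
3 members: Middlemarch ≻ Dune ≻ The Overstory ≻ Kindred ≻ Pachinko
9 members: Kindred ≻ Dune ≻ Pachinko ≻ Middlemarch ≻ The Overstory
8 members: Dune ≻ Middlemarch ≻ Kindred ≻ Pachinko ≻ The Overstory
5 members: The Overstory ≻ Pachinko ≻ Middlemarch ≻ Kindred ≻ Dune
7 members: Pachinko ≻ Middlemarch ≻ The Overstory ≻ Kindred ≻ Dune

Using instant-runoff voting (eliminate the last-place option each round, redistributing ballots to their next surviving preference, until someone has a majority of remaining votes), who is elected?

Round 1: Middlemarch 3, The Overstory 8, Pachinko 7, Dune 8, Kindred 9. Eliminate Middlemarch.
Round 2: The Overstory 8, Pachinko 7, Dune 11, Kindred 9. Eliminate Pachinko.
Round 3: The Overstory 15, Dune 11, Kindred 9. Eliminate Kindred.
Round 4: The Overstory 15, Dune 20. Dune has a majority.

Dune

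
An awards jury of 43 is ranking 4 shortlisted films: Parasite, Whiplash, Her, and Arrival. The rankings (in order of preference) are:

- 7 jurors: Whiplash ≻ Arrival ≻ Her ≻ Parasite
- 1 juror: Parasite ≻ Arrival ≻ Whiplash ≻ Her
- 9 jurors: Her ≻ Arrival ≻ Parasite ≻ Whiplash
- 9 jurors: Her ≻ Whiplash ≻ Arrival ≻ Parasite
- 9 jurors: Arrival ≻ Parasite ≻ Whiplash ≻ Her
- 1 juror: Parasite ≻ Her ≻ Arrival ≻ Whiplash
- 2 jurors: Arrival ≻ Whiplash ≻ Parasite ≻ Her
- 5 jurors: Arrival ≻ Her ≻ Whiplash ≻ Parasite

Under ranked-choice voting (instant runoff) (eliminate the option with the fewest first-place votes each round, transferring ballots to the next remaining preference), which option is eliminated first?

Round 1: Parasite 2, Whiplash 7, Her 18, Arrival 16. Eliminate Parasite.

Parasite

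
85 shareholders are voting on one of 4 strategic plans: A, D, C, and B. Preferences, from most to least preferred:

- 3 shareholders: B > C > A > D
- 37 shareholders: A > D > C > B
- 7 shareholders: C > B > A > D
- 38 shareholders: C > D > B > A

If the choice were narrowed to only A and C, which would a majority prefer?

C

Voters preferring A to C: 37; preferring C to A: 48.
C wins the head-to-head.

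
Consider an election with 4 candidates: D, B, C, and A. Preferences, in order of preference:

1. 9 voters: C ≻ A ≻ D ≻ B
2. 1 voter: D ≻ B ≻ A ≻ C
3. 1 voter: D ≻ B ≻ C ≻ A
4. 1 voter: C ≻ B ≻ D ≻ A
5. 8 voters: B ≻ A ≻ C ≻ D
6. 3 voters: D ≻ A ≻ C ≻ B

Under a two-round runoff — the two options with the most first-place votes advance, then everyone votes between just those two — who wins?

Round 1 first-place votes: D 5, B 8, C 10, A 0.
C and B advance.
Runoff: C is preferred to B by 13 voters; B by 10.
C wins the runoff.

C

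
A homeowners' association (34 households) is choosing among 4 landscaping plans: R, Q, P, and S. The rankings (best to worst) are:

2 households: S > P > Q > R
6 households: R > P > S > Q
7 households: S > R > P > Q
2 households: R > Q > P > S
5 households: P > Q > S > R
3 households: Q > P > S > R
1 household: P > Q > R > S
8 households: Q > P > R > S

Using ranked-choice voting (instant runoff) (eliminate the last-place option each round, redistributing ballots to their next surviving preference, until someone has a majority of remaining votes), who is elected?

Q

Round 1: R 8, Q 11, P 6, S 9. Eliminate P.
Round 2: R 8, Q 17, S 9. Eliminate R.
Round 3: Q 19, S 15. Q has a majority.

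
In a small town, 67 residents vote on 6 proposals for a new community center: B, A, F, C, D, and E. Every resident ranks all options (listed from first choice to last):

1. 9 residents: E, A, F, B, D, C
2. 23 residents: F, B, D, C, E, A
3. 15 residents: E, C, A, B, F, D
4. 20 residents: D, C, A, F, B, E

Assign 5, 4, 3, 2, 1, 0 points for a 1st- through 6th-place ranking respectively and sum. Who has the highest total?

B: 9·2 + 23·4 + 15·2 + 20·1 = 160
A: 9·4 + 23·0 + 15·3 + 20·3 = 141
F: 9·3 + 23·5 + 15·1 + 20·2 = 197
C: 9·0 + 23·2 + 15·4 + 20·4 = 186
D: 9·1 + 23·3 + 15·0 + 20·5 = 178
E: 9·5 + 23·1 + 15·5 + 20·0 = 143
F has the highest Borda score (197).

F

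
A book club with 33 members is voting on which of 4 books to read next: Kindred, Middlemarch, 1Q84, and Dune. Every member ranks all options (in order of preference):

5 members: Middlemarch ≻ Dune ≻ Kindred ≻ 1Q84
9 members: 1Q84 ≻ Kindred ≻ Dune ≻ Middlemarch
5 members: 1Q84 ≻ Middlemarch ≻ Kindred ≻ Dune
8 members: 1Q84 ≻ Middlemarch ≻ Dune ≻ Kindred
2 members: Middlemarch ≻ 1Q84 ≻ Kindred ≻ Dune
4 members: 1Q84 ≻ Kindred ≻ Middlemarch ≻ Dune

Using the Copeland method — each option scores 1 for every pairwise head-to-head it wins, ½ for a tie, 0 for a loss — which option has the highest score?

1Q84

Kindred: beats Dune; loses to Middlemarch and 1Q84 → score 1.
Middlemarch: beats Kindred and Dune; loses to 1Q84 → score 2.
1Q84: beats Kindred, Middlemarch, and Dune → score 3.
Dune: loses to Kindred, Middlemarch, and 1Q84 → score 0.
1Q84 has the best pairwise record.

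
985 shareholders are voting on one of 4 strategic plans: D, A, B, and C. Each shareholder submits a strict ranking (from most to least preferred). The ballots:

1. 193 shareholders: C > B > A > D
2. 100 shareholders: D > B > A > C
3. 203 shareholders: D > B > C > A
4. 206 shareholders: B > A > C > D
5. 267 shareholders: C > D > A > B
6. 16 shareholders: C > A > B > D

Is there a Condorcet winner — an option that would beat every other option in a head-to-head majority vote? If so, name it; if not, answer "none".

none

Checking pairwise contests:
C beats D 682–303.
D beats A 570–415.
D beats B 570–415.
B beats C 509–476.
Every option loses at least one head-to-head, so there is no Condorcet winner.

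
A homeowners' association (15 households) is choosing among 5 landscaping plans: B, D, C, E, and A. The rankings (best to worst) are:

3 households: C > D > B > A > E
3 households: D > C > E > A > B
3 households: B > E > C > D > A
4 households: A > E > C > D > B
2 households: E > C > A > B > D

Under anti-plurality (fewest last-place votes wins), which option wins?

Last-place votes: B 7, D 2, C 0, E 3, A 3.
C is ranked last by the fewest voters, so C wins.

C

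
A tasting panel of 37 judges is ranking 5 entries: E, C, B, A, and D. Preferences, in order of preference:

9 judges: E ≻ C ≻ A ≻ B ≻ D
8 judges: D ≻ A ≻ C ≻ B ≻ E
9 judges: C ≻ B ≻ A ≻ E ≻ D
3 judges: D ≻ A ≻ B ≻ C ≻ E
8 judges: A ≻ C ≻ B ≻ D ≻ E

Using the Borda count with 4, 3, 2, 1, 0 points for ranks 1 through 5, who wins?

E: 9·4 + 8·0 + 9·1 + 3·0 + 8·0 = 45
C: 9·3 + 8·2 + 9·4 + 3·1 + 8·3 = 106
B: 9·1 + 8·1 + 9·3 + 3·2 + 8·2 = 66
A: 9·2 + 8·3 + 9·2 + 3·3 + 8·4 = 101
D: 9·0 + 8·4 + 9·0 + 3·4 + 8·1 = 52
C has the highest Borda score (106).

C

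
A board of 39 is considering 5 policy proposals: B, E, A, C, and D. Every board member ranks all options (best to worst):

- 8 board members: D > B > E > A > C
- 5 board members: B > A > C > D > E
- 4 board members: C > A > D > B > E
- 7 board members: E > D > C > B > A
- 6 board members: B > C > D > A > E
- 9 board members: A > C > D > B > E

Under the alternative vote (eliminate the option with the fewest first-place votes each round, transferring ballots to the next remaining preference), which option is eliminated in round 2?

Round 1: B 11, E 7, A 9, C 4, D 8. Eliminate C.
Round 2: B 11, E 7, A 13, D 8. Eliminate E.

E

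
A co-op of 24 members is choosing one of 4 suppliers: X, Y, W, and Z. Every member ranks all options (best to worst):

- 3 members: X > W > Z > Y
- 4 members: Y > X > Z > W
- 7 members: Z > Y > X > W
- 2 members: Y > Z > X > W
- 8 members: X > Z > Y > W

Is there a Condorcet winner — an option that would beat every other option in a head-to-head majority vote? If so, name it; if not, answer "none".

Checking pairwise contests:
Y beats X 13–11.
Z beats Y 18–6.
X beats W 24–0.
X beats Z 15–9.
Every option loses at least one head-to-head, so there is no Condorcet winner.

none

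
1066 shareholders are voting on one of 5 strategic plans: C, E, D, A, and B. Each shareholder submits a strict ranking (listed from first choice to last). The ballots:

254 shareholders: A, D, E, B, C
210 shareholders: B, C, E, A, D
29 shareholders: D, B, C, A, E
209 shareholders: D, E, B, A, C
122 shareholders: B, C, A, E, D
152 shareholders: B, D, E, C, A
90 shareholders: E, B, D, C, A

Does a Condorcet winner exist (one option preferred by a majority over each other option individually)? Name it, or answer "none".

none

Checking pairwise contests:
E beats C 705–361.
D beats E 644–422.
A beats D 586–480.
C beats A 603–463.
E beats B 553–513.
Every option loses at least one head-to-head, so there is no Condorcet winner.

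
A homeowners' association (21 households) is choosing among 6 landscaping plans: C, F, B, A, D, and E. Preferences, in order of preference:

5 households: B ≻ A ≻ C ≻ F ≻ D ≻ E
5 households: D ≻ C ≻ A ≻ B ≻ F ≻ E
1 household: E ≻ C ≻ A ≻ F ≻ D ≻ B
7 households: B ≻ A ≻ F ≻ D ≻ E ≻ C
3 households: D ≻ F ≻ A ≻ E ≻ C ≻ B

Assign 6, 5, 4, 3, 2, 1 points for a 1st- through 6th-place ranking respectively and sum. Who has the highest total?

C: 5·4 + 5·5 + 1·5 + 7·1 + 3·2 = 63
F: 5·3 + 5·2 + 1·3 + 7·4 + 3·5 = 71
B: 5·6 + 5·3 + 1·1 + 7·6 + 3·1 = 91
A: 5·5 + 5·4 + 1·4 + 7·5 + 3·4 = 96
D: 5·2 + 5·6 + 1·2 + 7·3 + 3·6 = 81
E: 5·1 + 5·1 + 1·6 + 7·2 + 3·3 = 39
A has the highest Borda score (96).

A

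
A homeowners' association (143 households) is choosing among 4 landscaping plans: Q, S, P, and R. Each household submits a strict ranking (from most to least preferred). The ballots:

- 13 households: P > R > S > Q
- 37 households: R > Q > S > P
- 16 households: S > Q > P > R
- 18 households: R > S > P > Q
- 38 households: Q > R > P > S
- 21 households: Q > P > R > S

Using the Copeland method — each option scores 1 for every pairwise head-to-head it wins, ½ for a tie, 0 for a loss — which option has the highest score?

Q: beats S, P, and R → score 3.
S: loses to Q, P, and R → score 0.
P: beats S; loses to Q and R → score 1.
R: beats S and P; loses to Q → score 2.
Q has the best pairwise record.

Q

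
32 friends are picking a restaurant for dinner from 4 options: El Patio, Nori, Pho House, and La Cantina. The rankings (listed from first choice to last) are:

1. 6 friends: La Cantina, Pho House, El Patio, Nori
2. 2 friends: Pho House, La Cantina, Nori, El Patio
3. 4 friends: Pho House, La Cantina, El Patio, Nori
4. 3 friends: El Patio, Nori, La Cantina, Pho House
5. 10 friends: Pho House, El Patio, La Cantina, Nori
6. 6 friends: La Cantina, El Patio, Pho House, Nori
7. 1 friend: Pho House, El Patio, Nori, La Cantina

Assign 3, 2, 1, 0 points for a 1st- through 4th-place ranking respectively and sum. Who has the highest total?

Pho House

El Patio: 6·1 + 2·0 + 4·1 + 3·3 + 10·2 + 6·2 + 1·2 = 53
Nori: 6·0 + 2·1 + 4·0 + 3·2 + 10·0 + 6·0 + 1·1 = 9
Pho House: 6·2 + 2·3 + 4·3 + 3·0 + 10·3 + 6·1 + 1·3 = 69
La Cantina: 6·3 + 2·2 + 4·2 + 3·1 + 10·1 + 6·3 + 1·0 = 61
Pho House has the highest Borda score (69).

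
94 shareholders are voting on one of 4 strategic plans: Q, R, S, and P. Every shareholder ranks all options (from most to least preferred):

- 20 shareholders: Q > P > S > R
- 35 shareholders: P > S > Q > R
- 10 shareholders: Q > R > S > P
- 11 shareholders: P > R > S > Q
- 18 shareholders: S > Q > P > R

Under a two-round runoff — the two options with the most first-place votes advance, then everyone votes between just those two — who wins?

Q

Round 1 first-place votes: Q 30, R 0, S 18, P 46.
P and Q advance.
Runoff: P is preferred to Q by 46 voters; Q by 48.
Q wins the runoff.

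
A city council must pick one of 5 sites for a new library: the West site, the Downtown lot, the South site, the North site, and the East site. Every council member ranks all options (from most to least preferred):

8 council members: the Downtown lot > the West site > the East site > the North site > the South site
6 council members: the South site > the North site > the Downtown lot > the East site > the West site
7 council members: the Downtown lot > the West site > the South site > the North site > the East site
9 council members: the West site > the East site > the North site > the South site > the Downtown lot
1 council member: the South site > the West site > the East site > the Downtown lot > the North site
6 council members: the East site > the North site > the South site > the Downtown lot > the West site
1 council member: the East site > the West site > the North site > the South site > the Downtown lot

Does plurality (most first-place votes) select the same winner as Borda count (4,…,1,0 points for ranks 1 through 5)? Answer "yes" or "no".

no

Plurality — first-place votes: the West site 9, the Downtown lot 15, the South site 7, the North site 0, the East site 7. Winner: the Downtown lot.
Borda — scores: the West site 87, the Downtown lot 79, the South site 64, the North site 71, the East site 79. Winner: the West site.
The two methods disagree.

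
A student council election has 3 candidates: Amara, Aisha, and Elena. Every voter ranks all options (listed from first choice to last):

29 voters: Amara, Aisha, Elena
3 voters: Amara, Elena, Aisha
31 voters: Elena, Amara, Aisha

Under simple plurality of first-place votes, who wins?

First-place votes: Amara 32, Aisha 0, Elena 31.
Amara has the most first-place votes.

Amara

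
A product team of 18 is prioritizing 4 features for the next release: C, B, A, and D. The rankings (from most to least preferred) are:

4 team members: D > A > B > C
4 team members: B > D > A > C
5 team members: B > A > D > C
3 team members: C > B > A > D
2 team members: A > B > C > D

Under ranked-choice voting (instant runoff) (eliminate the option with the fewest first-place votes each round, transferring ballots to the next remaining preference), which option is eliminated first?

A

Round 1: C 3, B 9, A 2, D 4. Eliminate A.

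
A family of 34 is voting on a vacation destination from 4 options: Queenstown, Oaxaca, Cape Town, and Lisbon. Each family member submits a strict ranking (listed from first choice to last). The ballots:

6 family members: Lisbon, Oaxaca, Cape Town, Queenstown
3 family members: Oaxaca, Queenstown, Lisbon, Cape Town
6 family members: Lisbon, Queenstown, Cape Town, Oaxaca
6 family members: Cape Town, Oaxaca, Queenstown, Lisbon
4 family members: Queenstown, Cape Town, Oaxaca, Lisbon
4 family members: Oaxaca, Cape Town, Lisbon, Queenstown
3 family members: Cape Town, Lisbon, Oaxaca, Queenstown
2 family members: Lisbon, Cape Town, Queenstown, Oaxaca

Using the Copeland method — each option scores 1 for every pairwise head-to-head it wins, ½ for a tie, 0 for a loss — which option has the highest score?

Queenstown: loses to Oaxaca, Cape Town, and Lisbon → score 0.
Oaxaca: beats Queenstown; ties Lisbon; loses to Cape Town → score 1.5.
Cape Town: beats Queenstown and Oaxaca; ties Lisbon → score 2.5.
Lisbon: beats Queenstown; ties Oaxaca and Cape Town → score 2.
Cape Town has the best pairwise record.

Cape Town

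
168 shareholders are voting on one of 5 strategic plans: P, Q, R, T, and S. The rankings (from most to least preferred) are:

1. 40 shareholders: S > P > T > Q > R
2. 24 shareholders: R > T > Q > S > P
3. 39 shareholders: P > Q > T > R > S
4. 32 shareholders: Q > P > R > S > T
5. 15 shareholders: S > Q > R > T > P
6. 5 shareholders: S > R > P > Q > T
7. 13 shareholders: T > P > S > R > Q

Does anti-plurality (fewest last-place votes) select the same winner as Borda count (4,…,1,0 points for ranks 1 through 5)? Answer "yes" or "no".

no

Anti-plurality — last-place votes: P 39, Q 13, R 40, T 37, S 39. Winner: Q.
Borda — scores: P 421, Q 383, R 257, T 297, S 322. Winner: P.
The two methods disagree.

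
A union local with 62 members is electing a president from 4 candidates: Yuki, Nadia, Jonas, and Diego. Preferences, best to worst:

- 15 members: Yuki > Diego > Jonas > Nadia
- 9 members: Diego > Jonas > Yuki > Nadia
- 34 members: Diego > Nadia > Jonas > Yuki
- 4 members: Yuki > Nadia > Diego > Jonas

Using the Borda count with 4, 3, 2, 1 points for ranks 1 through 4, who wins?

Yuki: 15·4 + 9·2 + 34·1 + 4·4 = 128
Nadia: 15·1 + 9·1 + 34·3 + 4·3 = 138
Jonas: 15·2 + 9·3 + 34·2 + 4·1 = 129
Diego: 15·3 + 9·4 + 34·4 + 4·2 = 225
Diego has the highest Borda score (225).

Diego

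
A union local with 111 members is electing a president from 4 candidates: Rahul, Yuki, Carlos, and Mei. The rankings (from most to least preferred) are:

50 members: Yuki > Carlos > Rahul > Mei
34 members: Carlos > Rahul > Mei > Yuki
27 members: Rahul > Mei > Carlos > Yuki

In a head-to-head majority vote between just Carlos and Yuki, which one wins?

Carlos

Voters preferring Carlos to Yuki: 61; preferring Yuki to Carlos: 50.
Carlos wins the head-to-head.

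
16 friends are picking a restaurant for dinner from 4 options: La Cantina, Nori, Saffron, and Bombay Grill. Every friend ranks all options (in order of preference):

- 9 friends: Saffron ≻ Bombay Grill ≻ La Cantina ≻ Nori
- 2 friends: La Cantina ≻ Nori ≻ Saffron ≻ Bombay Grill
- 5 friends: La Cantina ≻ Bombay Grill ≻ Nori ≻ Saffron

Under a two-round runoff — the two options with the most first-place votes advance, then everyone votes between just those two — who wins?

Round 1 first-place votes: La Cantina 7, Nori 0, Saffron 9, Bombay Grill 0.
Saffron and La Cantina advance.
Runoff: Saffron is preferred to La Cantina by 9 voters; La Cantina by 7.
Saffron wins the runoff.

Saffron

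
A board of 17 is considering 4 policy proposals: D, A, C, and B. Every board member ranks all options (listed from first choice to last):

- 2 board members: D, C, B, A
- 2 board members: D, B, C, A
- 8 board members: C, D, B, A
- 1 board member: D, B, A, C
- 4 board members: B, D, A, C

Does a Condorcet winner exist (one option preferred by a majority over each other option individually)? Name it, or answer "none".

D

D vs A: 17–0 for D.
D vs C: 9–8 for D.
D vs B: 13–4 for D.
D beats every other option head-to-head.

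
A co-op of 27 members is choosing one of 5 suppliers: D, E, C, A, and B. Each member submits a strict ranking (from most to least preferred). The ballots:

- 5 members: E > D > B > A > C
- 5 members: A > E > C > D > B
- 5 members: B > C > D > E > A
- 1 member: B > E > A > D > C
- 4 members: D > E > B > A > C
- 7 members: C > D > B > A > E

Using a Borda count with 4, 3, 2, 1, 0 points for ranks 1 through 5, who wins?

D: 5·3 + 5·1 + 5·2 + 1·1 + 4·4 + 7·3 = 68
E: 5·4 + 5·3 + 5·1 + 1·3 + 4·3 + 7·0 = 55
C: 5·0 + 5·2 + 5·3 + 1·0 + 4·0 + 7·4 = 53
A: 5·1 + 5·4 + 5·0 + 1·2 + 4·1 + 7·1 = 38
B: 5·2 + 5·0 + 5·4 + 1·4 + 4·2 + 7·2 = 56
D has the highest Borda score (68).

D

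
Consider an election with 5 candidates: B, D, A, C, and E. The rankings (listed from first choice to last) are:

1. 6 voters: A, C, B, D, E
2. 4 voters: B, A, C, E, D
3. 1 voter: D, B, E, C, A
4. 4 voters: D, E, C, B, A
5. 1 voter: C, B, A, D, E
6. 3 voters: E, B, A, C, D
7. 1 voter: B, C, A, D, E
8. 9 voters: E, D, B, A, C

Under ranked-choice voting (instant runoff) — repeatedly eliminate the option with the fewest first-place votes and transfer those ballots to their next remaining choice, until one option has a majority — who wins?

E

Round 1: B 5, D 5, A 6, C 1, E 12. Eliminate C.
Round 2: B 6, D 5, A 6, E 12. Eliminate D.
Round 3: B 7, A 6, E 16. E has a majority.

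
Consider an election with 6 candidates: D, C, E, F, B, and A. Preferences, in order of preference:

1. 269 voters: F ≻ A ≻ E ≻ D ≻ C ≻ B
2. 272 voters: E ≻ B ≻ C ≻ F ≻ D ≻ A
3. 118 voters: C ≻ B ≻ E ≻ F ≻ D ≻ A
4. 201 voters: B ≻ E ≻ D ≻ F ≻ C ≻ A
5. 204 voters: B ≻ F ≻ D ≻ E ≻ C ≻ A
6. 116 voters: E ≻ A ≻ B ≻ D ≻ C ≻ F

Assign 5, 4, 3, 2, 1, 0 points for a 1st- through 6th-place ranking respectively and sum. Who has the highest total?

E

D: 269·2 + 272·1 + 118·1 + 201·3 + 204·3 + 116·2 = 2375
C: 269·1 + 272·3 + 118·5 + 201·1 + 204·1 + 116·1 = 2196
E: 269·3 + 272·5 + 118·3 + 201·4 + 204·2 + 116·5 = 4313
F: 269·5 + 272·2 + 118·2 + 201·2 + 204·4 + 116·0 = 3343
B: 269·0 + 272·4 + 118·4 + 201·5 + 204·5 + 116·3 = 3933
A: 269·4 + 272·0 + 118·0 + 201·0 + 204·0 + 116·4 = 1540
E has the highest Borda score (4313).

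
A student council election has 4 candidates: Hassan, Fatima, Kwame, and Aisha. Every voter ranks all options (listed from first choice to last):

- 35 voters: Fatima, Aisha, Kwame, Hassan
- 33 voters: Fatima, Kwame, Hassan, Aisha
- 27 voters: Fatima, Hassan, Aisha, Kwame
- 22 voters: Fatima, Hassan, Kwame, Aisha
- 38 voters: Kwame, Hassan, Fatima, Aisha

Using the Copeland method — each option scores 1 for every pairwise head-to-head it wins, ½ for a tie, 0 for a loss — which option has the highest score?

Fatima

Hassan: beats Aisha; loses to Fatima and Kwame → score 1.
Fatima: beats Hassan, Kwame, and Aisha → score 3.
Kwame: beats Hassan and Aisha; loses to Fatima → score 2.
Aisha: loses to Hassan, Fatima, and Kwame → score 0.
Fatima has the best pairwise record.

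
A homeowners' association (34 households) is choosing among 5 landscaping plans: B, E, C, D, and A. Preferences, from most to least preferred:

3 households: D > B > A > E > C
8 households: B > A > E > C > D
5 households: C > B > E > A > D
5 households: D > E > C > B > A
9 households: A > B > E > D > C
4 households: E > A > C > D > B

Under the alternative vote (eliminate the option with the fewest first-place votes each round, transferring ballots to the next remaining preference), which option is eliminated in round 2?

C

Round 1: B 8, E 4, C 5, D 8, A 9. Eliminate E.
Round 2: B 8, C 5, D 8, A 13. Eliminate C.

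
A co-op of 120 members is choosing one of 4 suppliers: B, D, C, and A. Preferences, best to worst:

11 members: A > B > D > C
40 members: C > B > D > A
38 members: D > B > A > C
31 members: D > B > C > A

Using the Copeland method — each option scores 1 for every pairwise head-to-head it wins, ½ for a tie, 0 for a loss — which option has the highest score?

B: beats C and A; loses to D → score 2.
D: beats B, C, and A → score 3.
C: beats A; loses to B and D → score 1.
A: loses to B, D, and C → score 0.
D has the best pairwise record.

D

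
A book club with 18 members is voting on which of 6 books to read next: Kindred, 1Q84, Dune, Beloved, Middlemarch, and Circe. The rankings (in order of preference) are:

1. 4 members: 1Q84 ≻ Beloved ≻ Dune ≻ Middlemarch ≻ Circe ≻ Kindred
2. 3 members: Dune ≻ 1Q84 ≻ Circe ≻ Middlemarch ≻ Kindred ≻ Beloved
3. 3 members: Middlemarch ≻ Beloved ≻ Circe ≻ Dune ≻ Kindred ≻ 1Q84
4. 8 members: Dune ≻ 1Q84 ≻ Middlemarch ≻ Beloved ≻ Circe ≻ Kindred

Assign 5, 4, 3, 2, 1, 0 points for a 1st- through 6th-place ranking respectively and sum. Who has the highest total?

Dune

Kindred: 4·0 + 3·1 + 3·1 + 8·0 = 6
1Q84: 4·5 + 3·4 + 3·0 + 8·4 = 64
Dune: 4·3 + 3·5 + 3·2 + 8·5 = 73
Beloved: 4·4 + 3·0 + 3·4 + 8·2 = 44
Middlemarch: 4·2 + 3·2 + 3·5 + 8·3 = 53
Circe: 4·1 + 3·3 + 3·3 + 8·1 = 30
Dune has the highest Borda score (73).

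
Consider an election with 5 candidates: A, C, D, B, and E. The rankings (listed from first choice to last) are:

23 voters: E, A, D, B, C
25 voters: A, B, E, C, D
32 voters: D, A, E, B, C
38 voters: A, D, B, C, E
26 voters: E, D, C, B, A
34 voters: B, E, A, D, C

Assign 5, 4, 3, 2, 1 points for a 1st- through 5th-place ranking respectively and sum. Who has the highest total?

A

A: 23·4 + 25·5 + 32·4 + 38·5 + 26·1 + 34·3 = 663
C: 23·1 + 25·2 + 32·1 + 38·2 + 26·3 + 34·1 = 293
D: 23·3 + 25·1 + 32·5 + 38·4 + 26·4 + 34·2 = 578
B: 23·2 + 25·4 + 32·2 + 38·3 + 26·2 + 34·5 = 546
E: 23·5 + 25·3 + 32·3 + 38·1 + 26·5 + 34·4 = 590
A has the highest Borda score (663).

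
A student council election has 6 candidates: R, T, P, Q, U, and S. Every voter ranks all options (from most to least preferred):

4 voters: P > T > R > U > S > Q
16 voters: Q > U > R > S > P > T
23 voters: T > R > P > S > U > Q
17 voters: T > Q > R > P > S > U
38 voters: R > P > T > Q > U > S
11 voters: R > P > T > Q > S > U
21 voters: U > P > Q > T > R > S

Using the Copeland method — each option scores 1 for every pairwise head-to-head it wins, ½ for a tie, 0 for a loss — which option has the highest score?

R: beats P, Q, U, and S; ties T → score 4.5.
T: beats Q, U, and S; ties R; loses to P → score 3.5.
P: beats T, Q, U, and S; loses to R → score 4.
Q: beats U and S; loses to R, T, and P → score 2.
U: beats S; loses to R, T, P, and Q → score 1.
S: loses to R, T, P, Q, and U → score 0.
R has the best pairwise record.

R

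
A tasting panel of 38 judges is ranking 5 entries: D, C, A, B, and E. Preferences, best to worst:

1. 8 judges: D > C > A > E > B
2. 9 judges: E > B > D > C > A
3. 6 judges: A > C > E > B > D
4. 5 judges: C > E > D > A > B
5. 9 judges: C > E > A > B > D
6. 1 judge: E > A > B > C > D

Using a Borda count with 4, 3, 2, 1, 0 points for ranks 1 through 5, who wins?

D: 8·4 + 9·2 + 6·0 + 5·2 + 9·0 + 1·0 = 60
C: 8·3 + 9·1 + 6·3 + 5·4 + 9·4 + 1·1 = 108
A: 8·2 + 9·0 + 6·4 + 5·1 + 9·2 + 1·3 = 66
B: 8·0 + 9·3 + 6·1 + 5·0 + 9·1 + 1·2 = 44
E: 8·1 + 9·4 + 6·2 + 5·3 + 9·3 + 1·4 = 102
C has the highest Borda score (108).

C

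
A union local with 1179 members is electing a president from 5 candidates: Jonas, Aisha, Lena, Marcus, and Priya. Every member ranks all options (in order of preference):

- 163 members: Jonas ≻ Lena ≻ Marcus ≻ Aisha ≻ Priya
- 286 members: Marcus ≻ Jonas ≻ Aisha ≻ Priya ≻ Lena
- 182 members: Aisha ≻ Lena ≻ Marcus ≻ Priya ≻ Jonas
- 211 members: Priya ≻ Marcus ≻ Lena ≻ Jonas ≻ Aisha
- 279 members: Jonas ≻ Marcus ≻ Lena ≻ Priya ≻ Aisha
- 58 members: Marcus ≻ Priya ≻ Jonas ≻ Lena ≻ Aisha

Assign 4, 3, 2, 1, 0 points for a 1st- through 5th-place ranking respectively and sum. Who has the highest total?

Marcus

Jonas: 163·4 + 286·3 + 182·0 + 211·1 + 279·4 + 58·2 = 2953
Aisha: 163·1 + 286·2 + 182·4 + 211·0 + 279·0 + 58·0 = 1463
Lena: 163·3 + 286·0 + 182·3 + 211·2 + 279·2 + 58·1 = 2073
Marcus: 163·2 + 286·4 + 182·2 + 211·3 + 279·3 + 58·4 = 3536
Priya: 163·0 + 286·1 + 182·1 + 211·4 + 279·1 + 58·3 = 1765
Marcus has the highest Borda score (3536).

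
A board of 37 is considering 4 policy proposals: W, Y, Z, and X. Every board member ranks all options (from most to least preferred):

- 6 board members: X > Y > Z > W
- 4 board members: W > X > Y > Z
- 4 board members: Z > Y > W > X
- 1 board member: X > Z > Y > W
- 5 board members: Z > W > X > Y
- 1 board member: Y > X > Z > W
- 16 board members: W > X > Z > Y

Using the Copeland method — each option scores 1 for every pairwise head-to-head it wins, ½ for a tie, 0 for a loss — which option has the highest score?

W: beats Y, Z, and X → score 3.
Y: loses to W, Z, and X → score 0.
Z: beats Y; loses to W and X → score 1.
X: beats Y and Z; loses to W → score 2.
W has the best pairwise record.

W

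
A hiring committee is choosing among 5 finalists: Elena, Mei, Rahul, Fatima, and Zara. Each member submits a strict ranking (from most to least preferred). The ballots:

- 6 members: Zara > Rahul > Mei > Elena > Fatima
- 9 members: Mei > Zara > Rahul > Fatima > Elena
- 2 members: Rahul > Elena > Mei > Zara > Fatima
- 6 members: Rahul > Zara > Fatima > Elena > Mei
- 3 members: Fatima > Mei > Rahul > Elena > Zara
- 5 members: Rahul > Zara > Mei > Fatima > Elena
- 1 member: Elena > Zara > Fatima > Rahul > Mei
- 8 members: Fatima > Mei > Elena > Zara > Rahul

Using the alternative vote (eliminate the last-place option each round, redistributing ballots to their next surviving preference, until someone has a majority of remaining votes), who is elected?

Round 1: Elena 1, Mei 9, Rahul 13, Fatima 11, Zara 6. Eliminate Elena.
Round 2: Mei 9, Rahul 13, Fatima 11, Zara 7. Eliminate Zara.
Round 3: Mei 9, Rahul 19, Fatima 12. Eliminate Mei.
Round 4: Rahul 28, Fatima 12. Rahul has a majority.

Rahul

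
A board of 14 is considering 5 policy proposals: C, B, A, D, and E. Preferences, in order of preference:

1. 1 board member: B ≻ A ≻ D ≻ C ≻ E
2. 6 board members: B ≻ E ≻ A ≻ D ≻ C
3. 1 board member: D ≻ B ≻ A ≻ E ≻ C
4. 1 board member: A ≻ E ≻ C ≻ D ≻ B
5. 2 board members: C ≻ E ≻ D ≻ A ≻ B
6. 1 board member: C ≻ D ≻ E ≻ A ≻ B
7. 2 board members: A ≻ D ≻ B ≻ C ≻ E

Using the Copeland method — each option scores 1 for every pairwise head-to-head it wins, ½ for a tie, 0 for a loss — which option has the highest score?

B

C: loses to B, A, D, and E → score 0.
B: beats C, A, and E; ties D → score 3.5.
A: beats C and D; loses to B and E → score 2.
D: beats C; ties B; loses to A and E → score 1.5.
E: beats C, A, and D; loses to B → score 3.
B has the best pairwise record.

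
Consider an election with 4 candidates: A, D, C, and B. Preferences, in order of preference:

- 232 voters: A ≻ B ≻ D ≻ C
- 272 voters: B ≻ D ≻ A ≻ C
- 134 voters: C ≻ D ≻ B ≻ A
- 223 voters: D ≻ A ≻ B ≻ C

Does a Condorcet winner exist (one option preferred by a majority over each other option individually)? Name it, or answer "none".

none

Checking pairwise contests:
D beats A 629–232.
B beats D 504–357.
A beats C 727–134.
A beats B 455–406.
Every option loses at least one head-to-head, so there is no Condorcet winner.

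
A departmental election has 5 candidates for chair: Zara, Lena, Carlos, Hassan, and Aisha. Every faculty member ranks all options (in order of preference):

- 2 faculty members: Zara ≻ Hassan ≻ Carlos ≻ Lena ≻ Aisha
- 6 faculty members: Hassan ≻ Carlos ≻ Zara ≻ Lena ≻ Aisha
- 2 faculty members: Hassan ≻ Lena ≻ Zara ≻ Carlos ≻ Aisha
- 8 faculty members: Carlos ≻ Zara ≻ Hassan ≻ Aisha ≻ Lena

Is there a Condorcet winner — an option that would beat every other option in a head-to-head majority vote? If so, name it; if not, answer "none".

none

Checking pairwise contests:
Carlos beats Zara 14–4.
Zara beats Lena 16–2.
Hassan beats Carlos 10–8.
Zara beats Hassan 10–8.
Zara beats Aisha 18–0.
Every option loses at least one head-to-head, so there is no Condorcet winner.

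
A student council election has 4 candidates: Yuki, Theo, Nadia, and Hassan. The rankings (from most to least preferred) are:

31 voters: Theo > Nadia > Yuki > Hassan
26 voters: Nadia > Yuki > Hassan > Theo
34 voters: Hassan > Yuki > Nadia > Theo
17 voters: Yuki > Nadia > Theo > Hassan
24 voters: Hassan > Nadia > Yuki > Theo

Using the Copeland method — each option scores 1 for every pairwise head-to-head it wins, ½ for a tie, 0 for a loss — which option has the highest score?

Nadia

Yuki: beats Theo and Hassan; loses to Nadia → score 2.
Theo: loses to Yuki, Nadia, and Hassan → score 0.
Nadia: beats Yuki, Theo, and Hassan → score 3.
Hassan: beats Theo; loses to Yuki and Nadia → score 1.
Nadia has the best pairwise record.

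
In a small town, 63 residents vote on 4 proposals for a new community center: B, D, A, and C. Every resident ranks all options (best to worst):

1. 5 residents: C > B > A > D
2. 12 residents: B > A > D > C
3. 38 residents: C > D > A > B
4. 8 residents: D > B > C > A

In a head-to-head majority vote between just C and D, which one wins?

C

Voters preferring C to D: 43; preferring D to C: 20.
C wins the head-to-head.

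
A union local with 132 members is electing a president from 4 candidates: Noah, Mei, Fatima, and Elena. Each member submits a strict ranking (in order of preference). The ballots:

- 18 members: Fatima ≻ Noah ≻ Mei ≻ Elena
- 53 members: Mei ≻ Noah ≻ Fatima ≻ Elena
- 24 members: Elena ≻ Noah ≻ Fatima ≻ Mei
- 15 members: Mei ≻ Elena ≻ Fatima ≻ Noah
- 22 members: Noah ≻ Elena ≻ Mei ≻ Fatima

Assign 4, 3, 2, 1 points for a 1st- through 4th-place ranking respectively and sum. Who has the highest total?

Noah

Noah: 18·3 + 53·3 + 24·3 + 15·1 + 22·4 = 388
Mei: 18·2 + 53·4 + 24·1 + 15·4 + 22·2 = 376
Fatima: 18·4 + 53·2 + 24·2 + 15·2 + 22·1 = 278
Elena: 18·1 + 53·1 + 24·4 + 15·3 + 22·3 = 278
Noah has the highest Borda score (388).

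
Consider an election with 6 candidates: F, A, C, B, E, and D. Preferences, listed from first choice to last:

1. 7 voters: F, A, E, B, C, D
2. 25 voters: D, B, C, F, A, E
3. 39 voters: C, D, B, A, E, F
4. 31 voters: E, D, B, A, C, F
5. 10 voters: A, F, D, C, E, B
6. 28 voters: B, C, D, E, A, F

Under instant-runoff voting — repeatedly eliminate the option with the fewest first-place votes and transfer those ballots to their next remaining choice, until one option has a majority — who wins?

C

Round 1: F 7, A 10, C 39, B 28, E 31, D 25. Eliminate F.
Round 2: A 17, C 39, B 28, E 31, D 25. Eliminate A.
Round 3: C 39, B 28, E 38, D 35. Eliminate B.
Round 4: C 67, E 38, D 35. Eliminate D.
Round 5: C 102, E 38. C has a majority.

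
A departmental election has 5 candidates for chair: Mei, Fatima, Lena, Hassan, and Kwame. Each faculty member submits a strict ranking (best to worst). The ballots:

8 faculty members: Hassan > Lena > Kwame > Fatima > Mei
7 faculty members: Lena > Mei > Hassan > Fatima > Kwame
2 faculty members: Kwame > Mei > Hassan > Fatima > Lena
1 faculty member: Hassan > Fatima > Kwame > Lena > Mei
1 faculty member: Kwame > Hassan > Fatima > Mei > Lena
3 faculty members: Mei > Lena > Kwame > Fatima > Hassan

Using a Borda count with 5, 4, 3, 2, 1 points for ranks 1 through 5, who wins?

Lena

Mei: 8·1 + 7·4 + 2·4 + 1·1 + 1·2 + 3·5 = 62
Fatima: 8·2 + 7·2 + 2·2 + 1·4 + 1·3 + 3·2 = 47
Lena: 8·4 + 7·5 + 2·1 + 1·2 + 1·1 + 3·4 = 84
Hassan: 8·5 + 7·3 + 2·3 + 1·5 + 1·4 + 3·1 = 79
Kwame: 8·3 + 7·1 + 2·5 + 1·3 + 1·5 + 3·3 = 58
Lena has the highest Borda score (84).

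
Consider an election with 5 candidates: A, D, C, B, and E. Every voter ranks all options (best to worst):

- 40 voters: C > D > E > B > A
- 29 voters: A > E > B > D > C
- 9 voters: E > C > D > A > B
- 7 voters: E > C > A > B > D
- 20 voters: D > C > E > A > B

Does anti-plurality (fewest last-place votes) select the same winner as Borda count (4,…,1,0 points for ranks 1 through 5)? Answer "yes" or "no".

yes

Anti-plurality — last-place votes: A 40, D 7, C 29, B 29, E 0. Winner: E.
Borda — scores: A 159, D 247, C 268, B 105, E 271. Winner: E.
The two methods agree.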